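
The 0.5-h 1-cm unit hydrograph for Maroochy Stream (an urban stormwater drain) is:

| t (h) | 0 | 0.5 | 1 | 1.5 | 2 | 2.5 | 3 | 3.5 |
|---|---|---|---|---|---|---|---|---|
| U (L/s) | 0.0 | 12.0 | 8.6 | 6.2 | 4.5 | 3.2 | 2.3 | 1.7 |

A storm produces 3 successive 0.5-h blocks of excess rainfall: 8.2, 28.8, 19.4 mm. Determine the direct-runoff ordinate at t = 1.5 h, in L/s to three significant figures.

By discrete convolution, Q_j = Σ (P_i / 10 mm) · U_{j−i}.
At t = 1.5 h (j=3): Q = (8.2/10)·6.2 + (28.8/10)·8.6 + (19.4/10)·12.0 = 53.1 L/s.

Q ≈ 53.1 L/s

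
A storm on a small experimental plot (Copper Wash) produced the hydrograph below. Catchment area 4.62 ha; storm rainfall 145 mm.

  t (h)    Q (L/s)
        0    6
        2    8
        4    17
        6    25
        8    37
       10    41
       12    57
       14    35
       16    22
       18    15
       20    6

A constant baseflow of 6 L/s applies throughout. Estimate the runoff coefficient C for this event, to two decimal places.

C ≈ 0.22

ΣQ_DR = 203.0 L/s; V = ΣQ_DR·Δt = 1.462 × 10^6 L.
Runoff depth d = V / A = 31.64 mm.
C = d / P = 31.64 / 145 = 0.22.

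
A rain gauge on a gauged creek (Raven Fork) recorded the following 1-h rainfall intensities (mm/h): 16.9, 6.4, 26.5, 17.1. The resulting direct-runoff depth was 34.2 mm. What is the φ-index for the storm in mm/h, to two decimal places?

φ ≈ 8.77 mm/h

Only the 3 blocks with intensity above φ contribute runoff: 16.9, 26.5, 17.1 mm/h.
Σ(I−φ)·Δt = d  ⇒  (16.9+26.5+17.1 − 3φ)·1 = 34.2
φ = (60.50 − 34.2/1) / 3 = 8.77 mm/h.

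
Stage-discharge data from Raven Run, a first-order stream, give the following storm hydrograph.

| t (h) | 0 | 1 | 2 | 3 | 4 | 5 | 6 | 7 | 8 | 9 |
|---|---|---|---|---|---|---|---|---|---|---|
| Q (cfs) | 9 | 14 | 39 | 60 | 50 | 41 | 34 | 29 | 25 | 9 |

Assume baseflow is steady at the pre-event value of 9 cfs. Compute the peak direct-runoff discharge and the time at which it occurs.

Subtracting baseflow gives direct-runoff ordinates: 0.0, 5.0, 30.0, 51.0, 41.0, 32.0, 25.0, 20.0, 16.0, 0.0 cfs.
The maximum is 51.0 cfs, occurring at the reading for t = 3 h.

Q_p = 51.0 cfs at t = 3 h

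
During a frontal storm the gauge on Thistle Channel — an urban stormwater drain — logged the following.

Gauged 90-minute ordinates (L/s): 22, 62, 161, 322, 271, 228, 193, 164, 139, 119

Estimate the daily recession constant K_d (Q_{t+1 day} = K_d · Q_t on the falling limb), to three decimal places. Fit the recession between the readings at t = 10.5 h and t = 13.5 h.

Between t = 10.5 h and t = 13.5 h the flow falls from 164 to 119 L/s over 2×1.5 h = 3 h.
Per-interval ratio K = (119/164)^(1/2) = 0.8518; K_d = K^(24/1.5) = 0.077.

K_d ≈ 0.077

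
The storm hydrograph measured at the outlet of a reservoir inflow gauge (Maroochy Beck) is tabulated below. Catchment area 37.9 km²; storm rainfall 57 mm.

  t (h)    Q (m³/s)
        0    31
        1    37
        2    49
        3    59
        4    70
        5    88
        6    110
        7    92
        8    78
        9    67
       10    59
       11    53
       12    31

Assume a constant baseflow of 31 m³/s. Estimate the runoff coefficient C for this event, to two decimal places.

C ≈ 0.70

ΣQ_DR = 421.0 m³/s; V = ΣQ_DR·Δt = 1.516 × 10^6 m³.
Runoff depth d = V / A = 39.99 mm.
C = d / P = 39.99 / 57 = 0.70.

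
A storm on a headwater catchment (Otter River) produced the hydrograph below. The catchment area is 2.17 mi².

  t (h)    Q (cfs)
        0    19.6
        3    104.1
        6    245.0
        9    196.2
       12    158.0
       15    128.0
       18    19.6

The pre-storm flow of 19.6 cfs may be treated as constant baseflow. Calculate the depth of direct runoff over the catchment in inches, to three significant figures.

Direct runoff: 0.0, 84.5, 225.4, 176.6, 138.4, 108.4, 0.0 cfs; ΣQ_DR = 733.3 cfs.
V = ΣQ_DR · Δt = 733.3 × 10800 s = 7.920 × 10^6 ft³.
Over A = 2.17 mi², depth = V / A = 1.57 in.

d ≈ 1.57 in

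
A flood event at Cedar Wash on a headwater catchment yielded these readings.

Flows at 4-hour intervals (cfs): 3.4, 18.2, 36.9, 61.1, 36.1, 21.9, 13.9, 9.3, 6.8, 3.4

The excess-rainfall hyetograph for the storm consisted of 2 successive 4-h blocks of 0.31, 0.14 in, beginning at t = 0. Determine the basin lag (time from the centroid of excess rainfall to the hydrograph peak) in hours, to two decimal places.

t_L ≈ 8.76 h

Centroid of excess rainfall: t_c = Σ P_i·t̄_i / ΣP_i = 3.2444 h (block centres at 2, 6 h).
Hydrograph peak occurs at t = 12 h, so basin lag t_L = 12 − 3.2444 = 8.76 h.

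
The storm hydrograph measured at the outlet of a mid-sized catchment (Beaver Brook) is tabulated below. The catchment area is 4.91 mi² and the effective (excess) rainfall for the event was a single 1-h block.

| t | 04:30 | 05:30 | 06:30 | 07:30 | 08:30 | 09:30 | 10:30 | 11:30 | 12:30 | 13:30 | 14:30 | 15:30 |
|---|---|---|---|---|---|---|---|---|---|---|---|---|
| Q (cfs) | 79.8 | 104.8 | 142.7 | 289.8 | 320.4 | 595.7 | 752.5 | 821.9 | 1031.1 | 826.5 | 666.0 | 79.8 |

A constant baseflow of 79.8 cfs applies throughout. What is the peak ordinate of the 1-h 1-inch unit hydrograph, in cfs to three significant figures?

Direct runoff: 0.0, 25.0, 62.9, 210.0, 240.6, 515.9, 672.7, 742.1, 951.3, 746.7, 586.2, 0.0 cfs; ΣQ_DR = 4753 cfs, peak = 951.3 cfs.
Runoff depth d = ΣQ_DR·Δt / A = 4753 × 3600 / (4.91 mi²) = 1.500 in.
The 1-inch UH is the DRH scaled by (1 in)/d, so U_p = 951.3 × 1/1.500 = 634 cfs.

U_p ≈ 634 cfs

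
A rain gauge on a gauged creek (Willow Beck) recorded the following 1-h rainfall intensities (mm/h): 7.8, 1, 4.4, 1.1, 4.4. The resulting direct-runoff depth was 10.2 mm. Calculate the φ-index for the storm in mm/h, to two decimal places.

φ ≈ 2.13 mm/h

Only the 3 blocks with intensity above φ contribute runoff: 7.8, 4.4, 4.4 mm/h.
Σ(I−φ)·Δt = d  ⇒  (7.8+4.4+4.4 − 3φ)·1 = 10.2
φ = (16.60 − 10.2/1) / 3 = 2.13 mm/h.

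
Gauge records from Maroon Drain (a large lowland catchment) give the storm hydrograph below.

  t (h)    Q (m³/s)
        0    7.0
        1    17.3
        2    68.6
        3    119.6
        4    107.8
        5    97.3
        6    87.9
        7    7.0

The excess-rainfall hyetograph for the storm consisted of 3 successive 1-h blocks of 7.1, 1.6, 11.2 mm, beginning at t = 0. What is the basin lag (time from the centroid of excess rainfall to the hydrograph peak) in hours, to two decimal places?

t_L ≈ 1.29 h

Centroid of excess rainfall: t_c = Σ P_i·t̄_i / ΣP_i = 1.7060 h (block centres at 0.5, 1.5, 2.5 h).
Hydrograph peak occurs at t = 3 h, so basin lag t_L = 3 − 1.7060 = 1.29 h.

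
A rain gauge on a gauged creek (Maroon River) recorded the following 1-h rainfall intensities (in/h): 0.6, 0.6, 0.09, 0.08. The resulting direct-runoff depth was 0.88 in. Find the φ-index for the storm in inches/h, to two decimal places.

Only the 2 blocks with intensity above φ contribute runoff: 0.6, 0.6 in/h.
Σ(I−φ)·Δt = d  ⇒  (0.6+0.6 − 2φ)·1 = 0.88
φ = (1.200 − 0.88/1) / 2 = 0.16 in/h.

φ ≈ 0.16 in/h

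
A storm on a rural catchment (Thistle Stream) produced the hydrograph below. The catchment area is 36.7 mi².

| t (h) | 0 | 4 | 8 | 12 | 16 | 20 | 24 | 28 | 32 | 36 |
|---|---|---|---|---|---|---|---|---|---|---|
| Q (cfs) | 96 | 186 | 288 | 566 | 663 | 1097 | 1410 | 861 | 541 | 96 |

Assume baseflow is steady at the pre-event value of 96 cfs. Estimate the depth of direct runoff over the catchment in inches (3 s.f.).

Direct runoff: 0.0, 90.0, 192.0, 470.0, 567.0, 1001.0, 1314.0, 765.0, 445.0, 0.0 cfs; ΣQ_DR = 4844 cfs.
V = ΣQ_DR · Δt = 4844 × 14400 s = 6.975 × 10^7 ft³.
Over A = 36.7 mi², depth = V / A = 0.818 in.

d ≈ 0.818 in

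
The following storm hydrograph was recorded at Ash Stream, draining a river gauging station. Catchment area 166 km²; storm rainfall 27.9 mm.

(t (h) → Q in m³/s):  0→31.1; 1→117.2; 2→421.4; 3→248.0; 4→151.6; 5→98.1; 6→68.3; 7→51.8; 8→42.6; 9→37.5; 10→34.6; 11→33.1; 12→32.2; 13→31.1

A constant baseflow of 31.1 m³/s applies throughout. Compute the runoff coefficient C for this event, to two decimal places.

C ≈ 0.75

ΣQ_DR = 963.2 m³/s; V = ΣQ_DR·Δt = 3.468 × 10^6 m³.
Runoff depth d = V / A = 20.89 mm.
C = d / P = 20.89 / 27.9 = 0.75.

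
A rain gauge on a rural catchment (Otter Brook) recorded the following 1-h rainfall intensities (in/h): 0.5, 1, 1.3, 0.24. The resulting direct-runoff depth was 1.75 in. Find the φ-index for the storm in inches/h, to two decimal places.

Only the 3 blocks with intensity above φ contribute runoff: 0.5, 1, 1.3 in/h.
Σ(I−φ)·Δt = d  ⇒  (0.5+1+1.3 − 3φ)·1 = 1.75
φ = (2.800 − 1.75/1) / 3 = 0.35 in/h.

φ ≈ 0.35 in/h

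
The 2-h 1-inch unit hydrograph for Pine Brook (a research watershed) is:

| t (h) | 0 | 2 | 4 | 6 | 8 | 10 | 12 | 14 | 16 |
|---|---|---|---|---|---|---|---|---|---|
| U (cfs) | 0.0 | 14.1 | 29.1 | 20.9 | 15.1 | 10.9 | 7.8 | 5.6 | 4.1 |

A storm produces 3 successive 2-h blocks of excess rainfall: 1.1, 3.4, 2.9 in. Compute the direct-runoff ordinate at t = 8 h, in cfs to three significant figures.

Q ≈ 172 cfs

By discrete convolution, Q_j = Σ (P_i / 1 in) · U_{j−i}.
At t = 8 h (j=4): Q = (1.1/1)·15.1 + (3.4/1)·20.9 + (2.9/1)·29.1 = 172 cfs.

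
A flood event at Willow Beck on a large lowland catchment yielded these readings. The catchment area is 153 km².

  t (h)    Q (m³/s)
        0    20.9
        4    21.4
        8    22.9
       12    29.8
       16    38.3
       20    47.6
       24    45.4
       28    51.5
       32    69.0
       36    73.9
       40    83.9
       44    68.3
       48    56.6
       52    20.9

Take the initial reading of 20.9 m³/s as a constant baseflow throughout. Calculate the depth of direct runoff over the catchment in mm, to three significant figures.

d ≈ 33.7 mm

Direct runoff: 0.0, 0.5, 2.0, 8.9, 17.4, 26.7, 24.5, 30.6, 48.1, 53.0, 63.0, 47.4, 35.7, 0.0 m³/s; ΣQ_DR = 357.8 m³/s.
V = ΣQ_DR · Δt = 357.8 × 14400 s = 5.152 × 10^6 m³.
Over A = 153 km², depth = V / A = 33.7 mm.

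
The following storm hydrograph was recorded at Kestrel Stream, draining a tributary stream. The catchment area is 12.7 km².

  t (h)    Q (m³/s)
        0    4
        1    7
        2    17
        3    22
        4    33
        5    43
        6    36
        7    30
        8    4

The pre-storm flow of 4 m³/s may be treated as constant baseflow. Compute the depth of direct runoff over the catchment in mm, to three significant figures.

d ≈ 45.4 mm

Direct runoff: 0.0, 3.0, 13.0, 18.0, 29.0, 39.0, 32.0, 26.0, 0.0 m³/s; ΣQ_DR = 160.0 m³/s.
V = ΣQ_DR · Δt = 160.0 × 3600 s = 5.760 × 10^5 m³.
Over A = 12.7 km², depth = V / A = 45.4 mm.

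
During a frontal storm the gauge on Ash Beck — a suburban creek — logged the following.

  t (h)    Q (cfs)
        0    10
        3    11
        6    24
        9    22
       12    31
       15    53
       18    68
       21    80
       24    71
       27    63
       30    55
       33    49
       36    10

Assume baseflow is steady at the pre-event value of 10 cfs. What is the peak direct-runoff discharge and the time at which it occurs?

Q_p = 70.0 cfs at t = 21 h

Subtracting baseflow gives direct-runoff ordinates: 0.0, 1.0, 14.0, 12.0, 21.0, 43.0, 58.0, 70.0, 61.0, 53.0, 45.0, 39.0, 0.0 cfs.
The maximum is 70.0 cfs, occurring at the reading for t = 21 h.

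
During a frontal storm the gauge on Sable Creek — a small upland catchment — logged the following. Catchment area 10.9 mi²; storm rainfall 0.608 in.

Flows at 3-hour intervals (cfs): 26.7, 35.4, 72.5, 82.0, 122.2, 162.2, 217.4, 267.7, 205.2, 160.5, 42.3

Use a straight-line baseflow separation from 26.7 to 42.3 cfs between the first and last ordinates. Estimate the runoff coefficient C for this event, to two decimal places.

C ≈ 0.71

ΣQ_DR = 1015 cfs; V = ΣQ_DR·Δt = 1.096 × 10^7 ft³.
Runoff depth d = V / A = 0.4327 in.
C = d / P = 0.4327 / 0.608 = 0.71.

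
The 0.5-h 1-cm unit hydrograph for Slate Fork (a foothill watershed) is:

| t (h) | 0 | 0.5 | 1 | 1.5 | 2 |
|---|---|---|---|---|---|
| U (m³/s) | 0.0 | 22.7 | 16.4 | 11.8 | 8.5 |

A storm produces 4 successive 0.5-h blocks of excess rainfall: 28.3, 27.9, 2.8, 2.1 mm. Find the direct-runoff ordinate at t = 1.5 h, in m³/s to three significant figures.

Q ≈ 85.5 m³/s

By discrete convolution, Q_j = Σ (P_i / 10 mm) · U_{j−i}.
At t = 1.5 h (j=3): Q = (28.3/10)·11.8 + (27.9/10)·16.4 + (2.8/10)·22.7 + (2.1/10)·0.0 = 85.5 m³/s.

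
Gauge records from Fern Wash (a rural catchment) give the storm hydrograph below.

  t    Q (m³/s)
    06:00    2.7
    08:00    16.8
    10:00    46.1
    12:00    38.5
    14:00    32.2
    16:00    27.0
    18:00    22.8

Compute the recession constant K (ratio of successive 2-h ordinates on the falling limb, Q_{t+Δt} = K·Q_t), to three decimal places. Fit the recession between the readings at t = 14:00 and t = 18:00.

K ≈ 0.841

Using the recession-limb readings at t = 14:00 and t = 18:00: Q falls from 32.2 to 22.8 m³/s over 2 intervals.
K = (Q₂/Q₁)^(1/2) = (22.8/32.2)^(1/2) = 0.841.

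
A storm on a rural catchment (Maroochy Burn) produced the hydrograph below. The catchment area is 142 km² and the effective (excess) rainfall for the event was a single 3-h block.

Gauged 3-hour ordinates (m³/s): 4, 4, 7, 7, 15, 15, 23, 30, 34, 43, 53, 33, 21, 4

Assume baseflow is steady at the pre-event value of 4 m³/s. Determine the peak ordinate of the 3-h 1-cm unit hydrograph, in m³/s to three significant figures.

Direct runoff: 0.0, 0.0, 3.0, 3.0, 11.0, 11.0, 19.0, 26.0, 30.0, 39.0, 49.0, 29.0, 17.0, 0.0 m³/s; ΣQ_DR = 237.0 m³/s, peak = 49.0 m³/s.
Runoff depth d = ΣQ_DR·Δt / A = 237.0 × 10800 / (142 km²) = 18.03 mm.
The 1-cm UH is the DRH scaled by (10 mm)/d, so U_p = 49.0 × 10/18.03 = 27.2 m³/s.

U_p ≈ 27.2 m³/s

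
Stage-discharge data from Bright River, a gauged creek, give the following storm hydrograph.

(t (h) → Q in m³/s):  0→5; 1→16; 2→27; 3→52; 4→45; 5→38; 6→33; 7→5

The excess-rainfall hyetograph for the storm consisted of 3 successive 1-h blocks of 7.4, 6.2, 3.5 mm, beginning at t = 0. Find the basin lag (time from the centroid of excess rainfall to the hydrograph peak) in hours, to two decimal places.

Centroid of excess rainfall: t_c = Σ P_i·t̄_i / ΣP_i = 1.2719 h (block centres at 0.5, 1.5, 2.5 h).
Hydrograph peak occurs at t = 3 h, so basin lag t_L = 3 − 1.2719 = 1.73 h.

t_L ≈ 1.73 h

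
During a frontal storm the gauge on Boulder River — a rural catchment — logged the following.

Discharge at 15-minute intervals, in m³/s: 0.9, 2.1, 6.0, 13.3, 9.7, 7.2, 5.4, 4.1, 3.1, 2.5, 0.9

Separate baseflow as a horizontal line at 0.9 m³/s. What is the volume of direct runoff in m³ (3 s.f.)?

Direct-runoff ordinates (Q − Q_b): 0.0, 1.2, 5.1, 12.4, 8.8, 6.3, 4.5, 3.2, 2.2, 1.6, 0.0 m³/s.
ΣQ_DR = 45.30 m³/s.
With Δt = 0.25 h = 900 s, V = ΣQ_DR · Δt = 45.30 × 900 = 40800 m³.

V ≈ 40800 m³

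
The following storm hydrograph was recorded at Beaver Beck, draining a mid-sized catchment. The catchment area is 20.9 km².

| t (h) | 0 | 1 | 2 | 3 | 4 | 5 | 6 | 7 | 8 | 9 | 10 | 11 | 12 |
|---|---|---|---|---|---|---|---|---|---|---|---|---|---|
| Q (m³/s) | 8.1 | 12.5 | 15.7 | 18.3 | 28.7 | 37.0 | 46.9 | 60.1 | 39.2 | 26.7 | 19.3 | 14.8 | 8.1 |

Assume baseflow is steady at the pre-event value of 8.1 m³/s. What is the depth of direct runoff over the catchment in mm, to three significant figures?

Direct runoff: 0.0, 4.4, 7.6, 10.2, 20.6, 28.9, 38.8, 52.0, 31.1, 18.6, 11.2, 6.7, 0.0 m³/s; ΣQ_DR = 230.1 m³/s.
V = ΣQ_DR · Δt = 230.1 × 3600 s = 8.284 × 10^5 m³.
Over A = 20.9 km², depth = V / A = 39.6 mm.

d ≈ 39.6 mm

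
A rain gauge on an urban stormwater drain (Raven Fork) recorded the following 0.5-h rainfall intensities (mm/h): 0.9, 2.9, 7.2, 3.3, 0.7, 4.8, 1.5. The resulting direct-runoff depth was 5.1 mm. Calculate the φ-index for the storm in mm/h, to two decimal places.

φ ≈ 2.00 mm/h

Only the 4 blocks with intensity above φ contribute runoff: 2.9, 7.2, 3.3, 4.8 mm/h.
Σ(I−φ)·Δt = d  ⇒  (2.9+7.2+3.3+4.8 − 4φ)·0.5 = 5.1
φ = (18.20 − 5.1/0.5) / 4 = 2.00 mm/h.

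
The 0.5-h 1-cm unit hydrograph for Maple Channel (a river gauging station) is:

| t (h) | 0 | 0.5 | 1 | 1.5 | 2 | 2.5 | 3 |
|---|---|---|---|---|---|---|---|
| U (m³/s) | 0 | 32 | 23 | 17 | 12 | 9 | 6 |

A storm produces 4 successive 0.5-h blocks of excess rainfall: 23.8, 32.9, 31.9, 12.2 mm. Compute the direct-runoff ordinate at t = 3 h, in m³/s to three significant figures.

By discrete convolution, Q_j = Σ (P_i / 10 mm) · U_{j−i}.
At t = 3 h (j=6): Q = (23.8/10)·6 + (32.9/10)·9 + (31.9/10)·12 + (12.2/10)·17 = 103 m³/s.

Q ≈ 103 m³/s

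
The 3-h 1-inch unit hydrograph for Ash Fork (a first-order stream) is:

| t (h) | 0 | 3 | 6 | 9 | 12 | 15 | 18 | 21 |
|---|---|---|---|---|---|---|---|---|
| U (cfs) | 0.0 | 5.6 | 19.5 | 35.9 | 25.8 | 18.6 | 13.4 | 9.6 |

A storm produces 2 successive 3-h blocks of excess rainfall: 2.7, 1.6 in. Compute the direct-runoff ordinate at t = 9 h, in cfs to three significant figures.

Q ≈ 128 cfs

By discrete convolution, Q_j = Σ (P_i / 1 in) · U_{j−i}.
At t = 9 h (j=3): Q = (2.7/1)·35.9 + (1.6/1)·19.5 = 128 cfs.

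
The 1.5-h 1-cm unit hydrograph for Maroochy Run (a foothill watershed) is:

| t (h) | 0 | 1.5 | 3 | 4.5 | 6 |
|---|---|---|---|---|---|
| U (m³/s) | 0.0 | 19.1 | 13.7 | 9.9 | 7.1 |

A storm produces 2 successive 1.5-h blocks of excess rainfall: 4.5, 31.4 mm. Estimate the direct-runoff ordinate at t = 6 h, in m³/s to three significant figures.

By discrete convolution, Q_j = Σ (P_i / 10 mm) · U_{j−i}.
At t = 6 h (j=4): Q = (4.5/10)·7.1 + (31.4/10)·9.9 = 34.3 m³/s.

Q ≈ 34.3 m³/s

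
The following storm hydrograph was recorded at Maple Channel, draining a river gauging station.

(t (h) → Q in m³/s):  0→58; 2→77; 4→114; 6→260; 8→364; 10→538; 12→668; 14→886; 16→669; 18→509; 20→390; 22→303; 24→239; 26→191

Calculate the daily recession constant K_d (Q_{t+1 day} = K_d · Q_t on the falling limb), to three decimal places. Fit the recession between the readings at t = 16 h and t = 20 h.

K_d ≈ 0.039

Between t = 16 h and t = 20 h the flow falls from 669 to 390 m³/s over 2×2 h = 4 h.
Per-interval ratio K = (390/669)^(1/2) = 0.7635; K_d = K^(24/2) = 0.039.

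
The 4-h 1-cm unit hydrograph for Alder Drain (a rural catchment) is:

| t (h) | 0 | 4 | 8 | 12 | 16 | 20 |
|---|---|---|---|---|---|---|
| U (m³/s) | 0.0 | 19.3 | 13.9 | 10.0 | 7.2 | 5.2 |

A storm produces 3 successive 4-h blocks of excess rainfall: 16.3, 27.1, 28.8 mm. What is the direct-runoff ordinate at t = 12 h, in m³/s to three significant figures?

By discrete convolution, Q_j = Σ (P_i / 10 mm) · U_{j−i}.
At t = 12 h (j=3): Q = (16.3/10)·10.0 + (27.1/10)·13.9 + (28.8/10)·19.3 = 110 m³/s.

Q ≈ 110 m³/s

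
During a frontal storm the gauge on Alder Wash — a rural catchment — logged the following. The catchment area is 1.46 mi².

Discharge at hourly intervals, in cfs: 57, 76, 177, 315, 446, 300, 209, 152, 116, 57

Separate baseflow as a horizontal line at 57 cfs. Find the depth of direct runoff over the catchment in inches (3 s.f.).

d ≈ 1.42 in

Direct runoff: 0.0, 19.0, 120.0, 258.0, 389.0, 243.0, 152.0, 95.0, 59.0, 0.0 cfs; ΣQ_DR = 1335 cfs.
V = ΣQ_DR · Δt = 1335 × 3600 s = 4.806 × 10^6 ft³.
Over A = 1.46 mi², depth = V / A = 1.42 in.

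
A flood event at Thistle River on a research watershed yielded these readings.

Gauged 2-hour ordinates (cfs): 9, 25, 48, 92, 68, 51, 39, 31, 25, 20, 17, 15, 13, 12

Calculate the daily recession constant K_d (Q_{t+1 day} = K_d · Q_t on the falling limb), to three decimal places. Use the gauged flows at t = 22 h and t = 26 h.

Between t = 22 h and t = 26 h the flow falls from 15 to 12 cfs over 2×2 h = 4 h.
Per-interval ratio K = (12/15)^(1/2) = 0.8944; K_d = K^(24/2) = 0.262.

K_d ≈ 0.262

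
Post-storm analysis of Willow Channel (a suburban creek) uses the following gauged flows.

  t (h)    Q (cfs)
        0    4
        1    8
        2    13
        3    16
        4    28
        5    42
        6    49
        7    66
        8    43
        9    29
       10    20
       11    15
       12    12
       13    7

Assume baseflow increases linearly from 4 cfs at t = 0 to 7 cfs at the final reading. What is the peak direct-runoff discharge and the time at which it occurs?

Q_p = 60.38 cfs at t = 7 h

Subtracting baseflow gives direct-runoff ordinates: 0.00, 3.77, 8.54, 11.31, 23.08, 36.85, 43.62, 60.38, 37.15, 22.92, 13.69, 8.46, 5.23, 0.00 cfs.
The maximum is 60.38 cfs, occurring at the reading for t = 7 h.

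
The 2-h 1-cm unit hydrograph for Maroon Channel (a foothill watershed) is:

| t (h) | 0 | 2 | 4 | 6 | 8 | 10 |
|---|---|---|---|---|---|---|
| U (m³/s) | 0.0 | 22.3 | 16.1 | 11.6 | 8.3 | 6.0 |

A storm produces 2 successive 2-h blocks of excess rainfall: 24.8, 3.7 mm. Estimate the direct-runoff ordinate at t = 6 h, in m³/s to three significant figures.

By discrete convolution, Q_j = Σ (P_i / 10 mm) · U_{j−i}.
At t = 6 h (j=3): Q = (24.8/10)·11.6 + (3.7/10)·16.1 = 34.7 m³/s.

Q ≈ 34.7 m³/s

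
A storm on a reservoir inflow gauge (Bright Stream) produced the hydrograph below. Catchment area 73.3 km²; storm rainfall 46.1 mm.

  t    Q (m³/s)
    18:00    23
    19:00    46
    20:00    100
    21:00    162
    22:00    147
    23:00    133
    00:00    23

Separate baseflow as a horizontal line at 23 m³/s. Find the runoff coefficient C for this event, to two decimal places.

C ≈ 0.50

ΣQ_DR = 473.0 m³/s; V = ΣQ_DR·Δt = 1.703 × 10^6 m³.
Runoff depth d = V / A = 23.23 mm.
C = d / P = 23.23 / 46.1 = 0.50.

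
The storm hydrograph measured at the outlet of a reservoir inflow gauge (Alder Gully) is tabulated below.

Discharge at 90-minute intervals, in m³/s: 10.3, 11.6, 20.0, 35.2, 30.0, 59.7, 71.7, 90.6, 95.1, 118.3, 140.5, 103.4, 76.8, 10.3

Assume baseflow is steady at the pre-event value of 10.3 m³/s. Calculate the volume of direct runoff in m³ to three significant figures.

Direct-runoff ordinates (Q − Q_b): 0.0, 1.3, 9.7, 24.9, 19.7, 49.4, 61.4, 80.3, 84.8, 108.0, 130.2, 93.1, 66.5, 0.0 m³/s.
ΣQ_DR = 729.3 m³/s.
With Δt = 1.5 h = 5400 s, V = ΣQ_DR · Δt = 729.3 × 5400 = 3.94 × 10^6 m³.

V ≈ 3.94 × 10^6 m³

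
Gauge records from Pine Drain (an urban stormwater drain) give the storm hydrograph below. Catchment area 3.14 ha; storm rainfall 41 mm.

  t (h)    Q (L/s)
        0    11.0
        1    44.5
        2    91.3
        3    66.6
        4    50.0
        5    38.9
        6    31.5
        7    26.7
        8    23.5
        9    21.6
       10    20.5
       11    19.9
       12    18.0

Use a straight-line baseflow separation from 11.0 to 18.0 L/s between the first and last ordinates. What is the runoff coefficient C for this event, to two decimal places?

C ≈ 0.77

ΣQ_DR = 275.5 L/s; V = ΣQ_DR·Δt = 9.918 × 10^5 L.
Runoff depth d = V / A = 31.59 mm.
C = d / P = 31.59 / 41 = 0.77.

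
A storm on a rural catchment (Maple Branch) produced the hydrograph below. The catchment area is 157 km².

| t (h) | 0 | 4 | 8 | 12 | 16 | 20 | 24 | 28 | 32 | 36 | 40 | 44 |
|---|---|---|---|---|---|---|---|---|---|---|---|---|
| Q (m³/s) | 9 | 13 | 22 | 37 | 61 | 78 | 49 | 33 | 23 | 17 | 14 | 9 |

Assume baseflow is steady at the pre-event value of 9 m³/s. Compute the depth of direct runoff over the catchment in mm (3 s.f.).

d ≈ 23.6 mm

Direct runoff: 0.0, 4.0, 13.0, 28.0, 52.0, 69.0, 40.0, 24.0, 14.0, 8.0, 5.0, 0.0 m³/s; ΣQ_DR = 257.0 m³/s.
V = ΣQ_DR · Δt = 257.0 × 14400 s = 3.701 × 10^6 m³.
Over A = 157 km², depth = V / A = 23.6 mm.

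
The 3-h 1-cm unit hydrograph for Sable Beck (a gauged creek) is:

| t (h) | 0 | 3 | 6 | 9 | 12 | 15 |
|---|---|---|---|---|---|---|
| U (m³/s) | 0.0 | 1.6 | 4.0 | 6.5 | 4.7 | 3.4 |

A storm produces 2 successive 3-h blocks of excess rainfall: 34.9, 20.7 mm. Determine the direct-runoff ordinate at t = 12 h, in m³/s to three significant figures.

Q ≈ 29.9 m³/s

By discrete convolution, Q_j = Σ (P_i / 10 mm) · U_{j−i}.
At t = 12 h (j=4): Q = (34.9/10)·4.7 + (20.7/10)·6.5 = 29.9 m³/s.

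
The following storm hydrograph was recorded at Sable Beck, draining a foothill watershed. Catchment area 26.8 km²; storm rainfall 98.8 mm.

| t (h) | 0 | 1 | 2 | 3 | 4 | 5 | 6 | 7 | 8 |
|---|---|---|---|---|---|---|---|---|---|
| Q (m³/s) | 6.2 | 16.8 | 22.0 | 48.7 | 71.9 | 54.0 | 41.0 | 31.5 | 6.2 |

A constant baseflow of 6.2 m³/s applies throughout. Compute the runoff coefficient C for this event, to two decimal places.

ΣQ_DR = 242.5 m³/s; V = ΣQ_DR·Δt = 8.730 × 10^5 m³.
Runoff depth d = V / A = 32.57 mm.
C = d / P = 32.57 / 98.8 = 0.33.

C ≈ 0.33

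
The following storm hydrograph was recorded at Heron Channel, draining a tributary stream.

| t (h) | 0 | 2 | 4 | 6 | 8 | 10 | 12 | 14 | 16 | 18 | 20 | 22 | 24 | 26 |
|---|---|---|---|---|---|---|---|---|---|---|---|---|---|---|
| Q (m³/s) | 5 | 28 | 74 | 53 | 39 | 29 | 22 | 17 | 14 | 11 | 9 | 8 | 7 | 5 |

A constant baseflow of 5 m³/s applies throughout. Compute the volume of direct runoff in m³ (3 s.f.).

Direct-runoff ordinates (Q − Q_b): 0.0, 23.0, 69.0, 48.0, 34.0, 24.0, 17.0, 12.0, 9.0, 6.0, 4.0, 3.0, 2.0, 0.0 m³/s.
ΣQ_DR = 251.0 m³/s.
With Δt = 2 h = 7200 s, V = ΣQ_DR · Δt = 251.0 × 7200 = 1.81 × 10^6 m³.

V ≈ 1.81 × 10^6 m³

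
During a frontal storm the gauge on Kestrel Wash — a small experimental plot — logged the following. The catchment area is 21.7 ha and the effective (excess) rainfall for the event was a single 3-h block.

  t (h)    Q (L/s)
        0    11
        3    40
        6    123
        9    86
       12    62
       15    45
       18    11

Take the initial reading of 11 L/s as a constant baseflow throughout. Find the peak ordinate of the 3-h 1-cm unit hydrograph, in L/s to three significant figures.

U_p ≈ 74.8 L/s

Direct runoff: 0.0, 29.0, 112.0, 75.0, 51.0, 34.0, 0.0 L/s; ΣQ_DR = 301.0 L/s, peak = 112.0 L/s.
Runoff depth d = ΣQ_DR·Δt / A = 301.0 × 10800 / (21.7 ha) = 14.98 mm.
The 1-cm UH is the DRH scaled by (10 mm)/d, so U_p = 112.0 × 10/14.98 = 74.8 L/s.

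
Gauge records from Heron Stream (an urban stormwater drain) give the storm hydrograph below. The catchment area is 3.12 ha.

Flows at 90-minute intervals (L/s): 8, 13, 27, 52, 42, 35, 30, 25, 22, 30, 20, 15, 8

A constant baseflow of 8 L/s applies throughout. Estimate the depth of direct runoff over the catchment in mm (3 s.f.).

Direct runoff: 0.0, 5.0, 19.0, 44.0, 34.0, 27.0, 22.0, 17.0, 14.0, 22.0, 12.0, 7.0, 0.0 L/s; ΣQ_DR = 223.0 L/s.
V = ΣQ_DR · Δt = 223.0 × 5400 s = 1.204 × 10^6 L.
Over A = 3.12 ha, depth = V / A = 38.6 mm.

d ≈ 38.6 mm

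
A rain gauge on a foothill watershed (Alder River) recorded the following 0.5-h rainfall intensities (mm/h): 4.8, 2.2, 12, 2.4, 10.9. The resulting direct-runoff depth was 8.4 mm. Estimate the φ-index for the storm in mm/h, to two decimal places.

Only the 3 blocks with intensity above φ contribute runoff: 4.8, 12, 10.9 mm/h.
Σ(I−φ)·Δt = d  ⇒  (4.8+12+10.9 − 3φ)·0.5 = 8.4
φ = (27.70 − 8.4/0.5) / 3 = 3.63 mm/h.

φ ≈ 3.63 mm/h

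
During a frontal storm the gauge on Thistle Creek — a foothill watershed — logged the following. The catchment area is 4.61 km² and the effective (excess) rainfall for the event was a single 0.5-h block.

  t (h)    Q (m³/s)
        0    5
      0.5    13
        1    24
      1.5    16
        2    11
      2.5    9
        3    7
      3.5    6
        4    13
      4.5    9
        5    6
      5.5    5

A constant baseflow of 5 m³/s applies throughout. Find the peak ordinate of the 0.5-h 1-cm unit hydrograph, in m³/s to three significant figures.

Direct runoff: 0.0, 8.0, 19.0, 11.0, 6.0, 4.0, 2.0, 1.0, 8.0, 4.0, 1.0, 0.0 m³/s; ΣQ_DR = 64.00 m³/s, peak = 19.0 m³/s.
Runoff depth d = ΣQ_DR·Δt / A = 64.00 × 1800 / (4.61 km²) = 24.99 mm.
The 1-cm UH is the DRH scaled by (10 mm)/d, so U_p = 19.0 × 10/24.99 = 7.60 m³/s.

U_p ≈ 7.60 m³/s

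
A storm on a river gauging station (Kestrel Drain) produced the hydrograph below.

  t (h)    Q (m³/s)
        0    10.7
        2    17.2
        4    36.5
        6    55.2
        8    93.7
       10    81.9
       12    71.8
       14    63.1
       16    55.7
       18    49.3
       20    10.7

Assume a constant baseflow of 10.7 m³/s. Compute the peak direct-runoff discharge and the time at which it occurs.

Q_p = 83.0 m³/s at t = 8 h

Subtracting baseflow gives direct-runoff ordinates: 0.0, 6.5, 25.8, 44.5, 83.0, 71.2, 61.1, 52.4, 45.0, 38.6, 0.0 m³/s.
The maximum is 83.0 m³/s, occurring at the reading for t = 8 h.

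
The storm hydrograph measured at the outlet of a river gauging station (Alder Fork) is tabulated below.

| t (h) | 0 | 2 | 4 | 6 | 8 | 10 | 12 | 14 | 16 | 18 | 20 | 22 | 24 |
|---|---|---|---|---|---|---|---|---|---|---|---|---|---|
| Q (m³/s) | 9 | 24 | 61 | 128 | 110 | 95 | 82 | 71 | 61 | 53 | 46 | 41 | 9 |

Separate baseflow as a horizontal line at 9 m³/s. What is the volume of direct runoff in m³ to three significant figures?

Direct-runoff ordinates (Q − Q_b): 0.0, 15.0, 52.0, 119.0, 101.0, 86.0, 73.0, 62.0, 52.0, 44.0, 37.0, 32.0, 0.0 m³/s.
ΣQ_DR = 673.0 m³/s.
With Δt = 2 h = 7200 s, V = ΣQ_DR · Δt = 673.0 × 7200 = 4.85 × 10^6 m³.

V ≈ 4.85 × 10^6 m³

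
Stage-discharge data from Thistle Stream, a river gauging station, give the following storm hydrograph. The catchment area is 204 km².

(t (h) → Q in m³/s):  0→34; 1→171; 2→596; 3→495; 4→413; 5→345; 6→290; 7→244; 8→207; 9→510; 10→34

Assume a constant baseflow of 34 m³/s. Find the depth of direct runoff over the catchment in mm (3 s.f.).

Direct runoff: 0.0, 137.0, 562.0, 461.0, 379.0, 311.0, 256.0, 210.0, 173.0, 476.0, 0.0 m³/s; ΣQ_DR = 2965 m³/s.
V = ΣQ_DR · Δt = 2965 × 3600 s = 1.067 × 10^7 m³.
Over A = 204 km², depth = V / A = 52.3 mm.

d ≈ 52.3 mm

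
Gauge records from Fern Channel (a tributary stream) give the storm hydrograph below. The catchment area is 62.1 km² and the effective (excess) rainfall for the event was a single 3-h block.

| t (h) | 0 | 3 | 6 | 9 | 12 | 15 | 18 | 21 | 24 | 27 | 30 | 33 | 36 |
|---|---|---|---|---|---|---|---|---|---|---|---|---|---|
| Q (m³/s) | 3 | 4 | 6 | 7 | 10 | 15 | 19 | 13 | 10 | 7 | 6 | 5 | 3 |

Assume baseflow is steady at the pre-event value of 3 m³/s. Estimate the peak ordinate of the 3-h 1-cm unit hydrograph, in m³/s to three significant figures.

Direct runoff: 0.0, 1.0, 3.0, 4.0, 7.0, 12.0, 16.0, 10.0, 7.0, 4.0, 3.0, 2.0, 0.0 m³/s; ΣQ_DR = 69.00 m³/s, peak = 16.0 m³/s.
Runoff depth d = ΣQ_DR·Δt / A = 69.00 × 10800 / (62.1 km²) = 12.00 mm.
The 1-cm UH is the DRH scaled by (10 mm)/d, so U_p = 16.0 × 10/12.00 = 13.3 m³/s.

U_p ≈ 13.3 m³/s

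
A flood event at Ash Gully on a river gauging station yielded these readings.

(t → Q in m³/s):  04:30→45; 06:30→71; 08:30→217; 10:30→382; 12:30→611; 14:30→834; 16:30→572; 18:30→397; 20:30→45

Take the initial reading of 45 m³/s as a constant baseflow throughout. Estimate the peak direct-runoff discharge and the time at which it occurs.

Subtracting baseflow gives direct-runoff ordinates: 0.0, 26.0, 172.0, 337.0, 566.0, 789.0, 527.0, 352.0, 0.0 m³/s.
The maximum is 789.0 m³/s, occurring at the reading for t = 14:30.

Q_p = 789.0 m³/s at t = 14:30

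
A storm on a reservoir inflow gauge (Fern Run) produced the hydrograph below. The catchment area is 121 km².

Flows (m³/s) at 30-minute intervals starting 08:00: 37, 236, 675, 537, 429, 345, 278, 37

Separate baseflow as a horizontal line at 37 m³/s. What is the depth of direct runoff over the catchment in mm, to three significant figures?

d ≈ 33.9 mm

Direct runoff: 0.0, 199.0, 638.0, 500.0, 392.0, 308.0, 241.0, 0.0 m³/s; ΣQ_DR = 2278 m³/s.
V = ΣQ_DR · Δt = 2278 × 1800 s = 4.100 × 10^6 m³.
Over A = 121 km², depth = V / A = 33.9 mm.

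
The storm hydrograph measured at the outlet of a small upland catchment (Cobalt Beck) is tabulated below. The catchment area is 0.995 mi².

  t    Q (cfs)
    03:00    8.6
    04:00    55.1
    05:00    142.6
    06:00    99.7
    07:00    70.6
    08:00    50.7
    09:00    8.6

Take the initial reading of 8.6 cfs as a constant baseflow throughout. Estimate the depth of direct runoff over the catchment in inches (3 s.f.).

Direct runoff: 0.0, 46.5, 134.0, 91.1, 62.0, 42.1, 0.0 cfs; ΣQ_DR = 375.7 cfs.
V = ΣQ_DR · Δt = 375.7 × 3600 s = 1.353 × 10^6 ft³.
Over A = 0.995 mi², depth = V / A = 0.585 in.

d ≈ 0.585 in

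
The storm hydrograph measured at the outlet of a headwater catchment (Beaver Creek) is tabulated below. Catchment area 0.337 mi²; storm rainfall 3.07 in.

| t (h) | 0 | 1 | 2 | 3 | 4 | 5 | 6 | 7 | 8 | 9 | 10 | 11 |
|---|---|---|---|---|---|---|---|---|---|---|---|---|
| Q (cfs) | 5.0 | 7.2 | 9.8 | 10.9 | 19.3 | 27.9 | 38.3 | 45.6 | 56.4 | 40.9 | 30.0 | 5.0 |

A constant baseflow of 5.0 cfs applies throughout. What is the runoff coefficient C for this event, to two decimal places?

C ≈ 0.35

ΣQ_DR = 236.3 cfs; V = ΣQ_DR·Δt = 8.507 × 10^5 ft³.
Runoff depth d = V / A = 1.087 in.
C = d / P = 1.087 / 3.07 = 0.35.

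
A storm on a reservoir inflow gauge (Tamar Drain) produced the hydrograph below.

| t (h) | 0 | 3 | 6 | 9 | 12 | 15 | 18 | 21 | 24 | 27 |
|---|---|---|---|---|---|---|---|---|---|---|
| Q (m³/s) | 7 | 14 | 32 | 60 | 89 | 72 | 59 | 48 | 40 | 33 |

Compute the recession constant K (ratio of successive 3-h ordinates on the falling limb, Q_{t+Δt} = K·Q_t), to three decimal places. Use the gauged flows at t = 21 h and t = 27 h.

K ≈ 0.829

Using the recession-limb readings at t = 21 h and t = 27 h: Q falls from 48 to 33 m³/s over 2 intervals.
K = (Q₂/Q₁)^(1/2) = (33/48)^(1/2) = 0.829.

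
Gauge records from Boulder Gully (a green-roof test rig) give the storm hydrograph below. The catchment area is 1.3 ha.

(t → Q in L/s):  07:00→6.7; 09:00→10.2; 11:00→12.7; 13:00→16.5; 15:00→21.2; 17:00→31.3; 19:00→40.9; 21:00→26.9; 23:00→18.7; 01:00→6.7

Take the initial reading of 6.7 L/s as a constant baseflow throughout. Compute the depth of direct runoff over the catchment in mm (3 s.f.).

Direct runoff: 0.0, 3.5, 6.0, 9.8, 14.5, 24.6, 34.2, 20.2, 12.0, 0.0 L/s; ΣQ_DR = 124.8 L/s.
V = ΣQ_DR · Δt = 124.8 × 7200 s = 8.986 × 10^5 L.
Over A = 1.3 ha, depth = V / A = 69.1 mm.

d ≈ 69.1 mm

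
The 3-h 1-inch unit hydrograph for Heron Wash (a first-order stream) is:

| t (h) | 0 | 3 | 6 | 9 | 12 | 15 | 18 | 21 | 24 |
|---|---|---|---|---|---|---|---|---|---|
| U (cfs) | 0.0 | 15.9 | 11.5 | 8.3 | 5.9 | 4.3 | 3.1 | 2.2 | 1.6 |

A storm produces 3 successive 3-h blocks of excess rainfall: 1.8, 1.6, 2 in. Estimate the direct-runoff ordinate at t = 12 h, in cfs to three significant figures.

By discrete convolution, Q_j = Σ (P_i / 1 in) · U_{j−i}.
At t = 12 h (j=4): Q = (1.8/1)·5.9 + (1.6/1)·8.3 + (2/1)·11.5 = 46.9 cfs.

Q ≈ 46.9 cfs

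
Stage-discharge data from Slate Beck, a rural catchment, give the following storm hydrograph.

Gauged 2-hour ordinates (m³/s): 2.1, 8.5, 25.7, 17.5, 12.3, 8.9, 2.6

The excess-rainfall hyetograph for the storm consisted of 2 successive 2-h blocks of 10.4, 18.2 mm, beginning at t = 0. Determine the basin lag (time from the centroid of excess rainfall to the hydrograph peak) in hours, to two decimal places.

t_L ≈ 1.73 h

Centroid of excess rainfall: t_c = Σ P_i·t̄_i / ΣP_i = 2.2727 h (block centres at 1, 3 h).
Hydrograph peak occurs at t = 4 h, so basin lag t_L = 4 − 2.2727 = 1.73 h.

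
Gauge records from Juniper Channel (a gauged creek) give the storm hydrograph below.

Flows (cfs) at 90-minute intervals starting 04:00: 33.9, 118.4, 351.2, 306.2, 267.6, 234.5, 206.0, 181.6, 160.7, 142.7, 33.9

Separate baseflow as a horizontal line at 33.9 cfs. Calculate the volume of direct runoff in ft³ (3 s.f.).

Direct-runoff ordinates (Q − Q_b): 0.0, 84.5, 317.3, 272.3, 233.7, 200.6, 172.1, 147.7, 126.8, 108.8, 0.0 cfs.
ΣQ_DR = 1664 cfs.
With Δt = 1.5 h = 5400 s, V = ΣQ_DR · Δt = 1664 × 5400 = 8.98 × 10^6 ft³.

V ≈ 8.98 × 10^6 ft³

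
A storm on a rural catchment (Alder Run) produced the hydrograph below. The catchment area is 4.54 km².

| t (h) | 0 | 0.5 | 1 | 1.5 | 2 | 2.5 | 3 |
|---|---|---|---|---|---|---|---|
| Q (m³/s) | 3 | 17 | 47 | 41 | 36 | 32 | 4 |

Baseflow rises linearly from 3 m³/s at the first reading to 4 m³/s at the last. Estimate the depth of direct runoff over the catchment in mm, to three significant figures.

d ≈ 61.7 mm

Direct runoff: 0.00, 13.83, 43.67, 37.50, 32.33, 28.17, 0.00 m³/s; ΣQ_DR = 155.5 m³/s.
V = ΣQ_DR · Δt = 155.5 × 1800 s = 2.799 × 10^5 m³.
Over A = 4.54 km², depth = V / A = 61.7 mm.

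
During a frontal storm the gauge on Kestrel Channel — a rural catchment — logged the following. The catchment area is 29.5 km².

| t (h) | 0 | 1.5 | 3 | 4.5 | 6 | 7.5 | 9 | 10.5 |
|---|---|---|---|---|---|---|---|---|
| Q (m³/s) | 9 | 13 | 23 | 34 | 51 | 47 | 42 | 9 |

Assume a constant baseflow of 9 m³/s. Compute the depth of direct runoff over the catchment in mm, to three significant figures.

d ≈ 28.6 mm

Direct runoff: 0.0, 4.0, 14.0, 25.0, 42.0, 38.0, 33.0, 0.0 m³/s; ΣQ_DR = 156.0 m³/s.
V = ΣQ_DR · Δt = 156.0 × 5400 s = 8.424 × 10^5 m³.
Over A = 29.5 km², depth = V / A = 28.6 mm.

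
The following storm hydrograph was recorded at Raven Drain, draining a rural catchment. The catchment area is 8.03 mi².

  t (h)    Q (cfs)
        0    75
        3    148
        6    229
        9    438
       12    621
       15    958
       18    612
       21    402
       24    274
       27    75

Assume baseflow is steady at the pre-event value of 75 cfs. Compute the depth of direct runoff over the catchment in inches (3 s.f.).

d ≈ 1.78 in

Direct runoff: 0.0, 73.0, 154.0, 363.0, 546.0, 883.0, 537.0, 327.0, 199.0, 0.0 cfs; ΣQ_DR = 3082 cfs.
V = ΣQ_DR · Δt = 3082 × 10800 s = 3.329 × 10^7 ft³.
Over A = 8.03 mi², depth = V / A = 1.78 in.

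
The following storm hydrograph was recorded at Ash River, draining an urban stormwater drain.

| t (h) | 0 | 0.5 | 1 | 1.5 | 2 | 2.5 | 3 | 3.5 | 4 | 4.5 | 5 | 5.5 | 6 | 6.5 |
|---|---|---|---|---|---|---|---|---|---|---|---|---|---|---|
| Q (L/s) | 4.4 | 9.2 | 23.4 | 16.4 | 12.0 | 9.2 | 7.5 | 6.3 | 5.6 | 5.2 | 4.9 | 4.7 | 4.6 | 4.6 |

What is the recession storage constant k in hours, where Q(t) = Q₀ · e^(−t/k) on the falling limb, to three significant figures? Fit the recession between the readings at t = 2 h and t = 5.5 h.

k ≈ 3.73 h

On the falling limb, Q drops from 12.0 to 4.7 L/s between t = 2 h and t = 5.5 h (Δt = 3.5 h).
k = −Δt / ln(Q₂/Q₁) = −3.5 / ln(4.7/12.0) = 3.73 h.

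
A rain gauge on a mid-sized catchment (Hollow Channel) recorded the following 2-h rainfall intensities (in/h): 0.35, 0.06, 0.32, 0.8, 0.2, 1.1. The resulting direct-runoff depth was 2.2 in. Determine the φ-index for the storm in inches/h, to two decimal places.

Only the 2 blocks with intensity above φ contribute runoff: 0.8, 1.1 in/h.
Σ(I−φ)·Δt = d  ⇒  (0.8+1.1 − 2φ)·2 = 2.2
φ = (1.900 − 2.2/2) / 2 = 0.40 in/h.

φ ≈ 0.40 in/h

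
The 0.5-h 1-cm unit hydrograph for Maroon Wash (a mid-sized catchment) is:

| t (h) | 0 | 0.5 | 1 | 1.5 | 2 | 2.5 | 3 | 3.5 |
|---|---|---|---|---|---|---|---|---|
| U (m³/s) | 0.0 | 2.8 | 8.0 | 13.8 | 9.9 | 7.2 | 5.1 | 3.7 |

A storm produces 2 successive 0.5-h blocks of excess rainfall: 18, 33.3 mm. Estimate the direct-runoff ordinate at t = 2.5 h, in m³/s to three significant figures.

Q ≈ 45.9 m³/s

By discrete convolution, Q_j = Σ (P_i / 10 mm) · U_{j−i}.
At t = 2.5 h (j=5): Q = (18/10)·7.2 + (33.3/10)·9.9 = 45.9 m³/s.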